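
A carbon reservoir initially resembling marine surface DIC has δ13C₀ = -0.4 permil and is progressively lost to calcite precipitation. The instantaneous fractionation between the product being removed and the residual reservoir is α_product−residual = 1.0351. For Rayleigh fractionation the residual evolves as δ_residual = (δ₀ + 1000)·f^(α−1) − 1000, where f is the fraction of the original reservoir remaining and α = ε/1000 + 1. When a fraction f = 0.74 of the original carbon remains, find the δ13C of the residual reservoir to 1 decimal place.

Rayleigh residual: δ_res = (δ₀ + 1000)·f^(α−1) − 1000
α − 1 = 0.03510
f^(α−1) = 0.74^(0.03510) = 0.989487
δ_res = (-0.4 + 1000) × 0.989487 − 1000 = 989.091 − 1000 = -10.91 permil

-10.9 permil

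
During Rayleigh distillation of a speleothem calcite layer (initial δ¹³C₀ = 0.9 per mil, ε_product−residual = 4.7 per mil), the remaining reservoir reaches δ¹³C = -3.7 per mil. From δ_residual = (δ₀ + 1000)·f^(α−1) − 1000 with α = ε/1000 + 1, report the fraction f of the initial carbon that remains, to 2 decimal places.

α − 1 = ε/1000 = 0.0047
(δ_res + 1000)/(δ₀ + 1000) = (-3.7 + 1000)/(0.9 + 1000) = 996.3/1000.9 = 0.995404
f = 0.995404^(1/0.0047) = exp(ln(0.995404)/0.0047) = exp(-0.00461/0.0047)
f = exp(-0.9801) = 0.3753

0.38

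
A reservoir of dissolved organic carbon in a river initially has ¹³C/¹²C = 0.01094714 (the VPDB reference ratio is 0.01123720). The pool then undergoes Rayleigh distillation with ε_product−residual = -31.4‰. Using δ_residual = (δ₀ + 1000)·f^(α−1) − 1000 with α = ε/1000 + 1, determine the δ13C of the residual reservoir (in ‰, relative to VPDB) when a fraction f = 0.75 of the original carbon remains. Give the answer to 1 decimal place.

-17.0‰

δ₀ = (0.01094714/0.01123720 − 1)×1000 = (0.974188 − 1)×1000 = -25.812‰
α − 1 = ε/1000 = -0.0314
f^(α−1) = 0.75^(-0.0314) = 1.009074
δ_res = (-25.812 + 1000) × 1.009074 − 1000 = 983.027 − 1000 = -16.97‰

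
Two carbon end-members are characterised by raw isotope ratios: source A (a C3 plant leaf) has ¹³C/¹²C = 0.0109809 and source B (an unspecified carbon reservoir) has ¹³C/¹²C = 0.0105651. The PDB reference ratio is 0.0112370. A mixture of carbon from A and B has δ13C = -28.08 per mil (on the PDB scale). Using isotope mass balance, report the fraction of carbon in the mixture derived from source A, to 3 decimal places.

0.857

δ_A = (0.0109809/0.0112370 − 1)×1000 = (0.977209 − 1)×1000 = -22.791 per mil
δ_B = (0.0105651/0.0112370 − 1)×1000 = (0.940206 − 1)×1000 = -59.794 per mil
f_A = (δ_mix − δ_B)/(δ_A − δ_B) = (-28.08 − (-59.794))/(-22.791 − (-59.794))
f_A = 31.714 / 37.003 = 0.8571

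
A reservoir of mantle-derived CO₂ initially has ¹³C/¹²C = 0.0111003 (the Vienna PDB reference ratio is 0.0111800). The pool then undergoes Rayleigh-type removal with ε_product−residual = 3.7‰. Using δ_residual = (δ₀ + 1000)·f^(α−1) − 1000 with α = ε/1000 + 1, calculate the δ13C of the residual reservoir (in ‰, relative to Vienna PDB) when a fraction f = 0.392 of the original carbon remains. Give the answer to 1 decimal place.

-10.6‰

δ₀ = (0.0111003/0.0111800 − 1)×1000 = (0.992871 − 1)×1000 = -7.129‰
α − 1 = ε/1000 = 0.0037
f^(α−1) = 0.392^(0.0037) = 0.996541
δ_res = (-7.129 + 1000) × 0.996541 − 1000 = 989.437 − 1000 = -10.56‰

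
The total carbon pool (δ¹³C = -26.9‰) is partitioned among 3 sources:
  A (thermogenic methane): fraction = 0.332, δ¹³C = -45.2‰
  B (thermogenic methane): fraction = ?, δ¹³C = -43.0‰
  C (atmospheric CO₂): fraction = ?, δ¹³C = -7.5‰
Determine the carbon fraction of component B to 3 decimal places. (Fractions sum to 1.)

0.194

Let f_B and f_C be the unknown fractions; fractions sum to 1 so f_B + f_C = 0.668.
Mass balance: Σ fᵢ·δᵢ = δ_bulk ⇒ f_B·(-43.0) + f_C·(-7.5) = -26.9 − (-15.006) = -11.894
Substitute f_C = 0.668 − f_B:
f_B·(-43.0 − -7.5) = -11.894 − 0.668×(-7.5) = -6.884
f_B = -6.884 / -35.5 = 0.1939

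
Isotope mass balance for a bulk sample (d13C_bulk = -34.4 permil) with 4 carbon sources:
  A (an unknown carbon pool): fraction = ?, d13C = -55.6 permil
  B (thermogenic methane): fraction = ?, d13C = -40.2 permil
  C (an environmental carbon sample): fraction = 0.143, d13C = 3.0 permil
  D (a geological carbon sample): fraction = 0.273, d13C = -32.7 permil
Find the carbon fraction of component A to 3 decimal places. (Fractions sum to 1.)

0.157

Let f_A and f_B be the unknown fractions; fractions sum to 1 so f_A + f_B = 0.584.
Mass balance: Σ fᵢ·δᵢ = δ_bulk ⇒ f_A·(-55.6) + f_B·(-40.2) = -34.4 − (-8.498) = -25.902
Substitute f_B = 0.584 − f_A:
f_A·(-55.6 − -40.2) = -25.902 − 0.584×(-40.2) = -2.425
f_A = -2.425 / -15.4 = 0.1575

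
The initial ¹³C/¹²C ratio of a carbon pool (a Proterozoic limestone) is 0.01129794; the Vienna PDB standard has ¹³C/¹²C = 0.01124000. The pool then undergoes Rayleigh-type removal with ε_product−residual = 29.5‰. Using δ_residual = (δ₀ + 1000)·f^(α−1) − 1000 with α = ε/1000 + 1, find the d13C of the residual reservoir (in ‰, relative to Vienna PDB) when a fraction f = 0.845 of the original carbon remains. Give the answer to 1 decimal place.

δ₀ = (0.01129794/0.01124000 − 1)×1000 = (1.005155 − 1)×1000 = 5.155‰
α − 1 = ε/1000 = 0.0295
f^(α−1) = 0.845^(0.0295) = 0.995044
δ_res = (5.155 + 1000) × 0.995044 − 1000 = 1000.173 − 1000 = 0.17‰

0.2‰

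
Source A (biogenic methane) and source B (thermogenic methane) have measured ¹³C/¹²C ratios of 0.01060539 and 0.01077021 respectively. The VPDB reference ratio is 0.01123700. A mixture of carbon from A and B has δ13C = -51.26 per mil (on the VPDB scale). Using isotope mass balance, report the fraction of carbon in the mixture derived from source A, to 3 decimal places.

δ_A = (0.01060539/0.01123700 − 1)×1000 = (0.943792 − 1)×1000 = -56.208 per mil
δ_B = (0.01077021/0.01123700 − 1)×1000 = (0.958460 − 1)×1000 = -41.540 per mil
f_A = (δ_mix − δ_B)/(δ_A − δ_B) = (-51.26 − (-41.540))/(-56.208 − (-41.540))
f_A = -9.720 / -14.668 = 0.6627

0.663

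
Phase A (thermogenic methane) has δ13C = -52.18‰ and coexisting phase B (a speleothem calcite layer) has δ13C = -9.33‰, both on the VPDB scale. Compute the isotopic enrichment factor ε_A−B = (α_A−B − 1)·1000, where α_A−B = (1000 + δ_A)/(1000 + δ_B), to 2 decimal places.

α_A−B = (1000 + -52.18) / (1000 + -9.33) = 947.82 / 990.67 = 0.956746
ε_A−B = (0.956746 − 1) × 1000 = -43.254‰
(The approximation ε ≈ δ_A − δ_B would give -42.85‰.)

-43.25‰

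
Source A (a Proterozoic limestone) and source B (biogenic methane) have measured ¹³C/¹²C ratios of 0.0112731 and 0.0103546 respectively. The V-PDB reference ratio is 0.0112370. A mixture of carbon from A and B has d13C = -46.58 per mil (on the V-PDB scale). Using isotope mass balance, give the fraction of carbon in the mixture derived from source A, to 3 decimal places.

δ_A = (0.0112731/0.0112370 − 1)×1000 = (1.003213 − 1)×1000 = 3.213 per mil
δ_B = (0.0103546/0.0112370 − 1)×1000 = (0.921474 − 1)×1000 = -78.526 per mil
f_A = (δ_mix − δ_B)/(δ_A − δ_B) = (-46.58 − (-78.526))/(3.213 − (-78.526))
f_A = 31.946 / 81.739 = 0.3908

0.391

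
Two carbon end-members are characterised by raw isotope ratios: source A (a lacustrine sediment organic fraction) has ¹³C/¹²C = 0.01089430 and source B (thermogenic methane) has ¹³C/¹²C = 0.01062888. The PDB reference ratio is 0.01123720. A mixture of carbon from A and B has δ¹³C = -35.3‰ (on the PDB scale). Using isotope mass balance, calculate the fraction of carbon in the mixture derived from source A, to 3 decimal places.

δ_A = (0.01089430/0.01123720 − 1)×1000 = (0.969485 − 1)×1000 = -30.515‰
δ_B = (0.01062888/0.01123720 − 1)×1000 = (0.945866 − 1)×1000 = -54.134‰
f_A = (δ_mix − δ_B)/(δ_A − δ_B) = (-35.3 − (-54.134))/(-30.515 − (-54.134))
f_A = 18.834 / 23.620 = 0.7974

0.797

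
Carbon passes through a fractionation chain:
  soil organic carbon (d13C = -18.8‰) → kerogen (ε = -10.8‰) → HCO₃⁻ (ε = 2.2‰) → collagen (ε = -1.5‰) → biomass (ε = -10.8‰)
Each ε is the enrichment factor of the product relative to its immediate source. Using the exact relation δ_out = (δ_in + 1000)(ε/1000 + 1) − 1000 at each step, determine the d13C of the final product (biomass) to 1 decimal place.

step 1: δ = (-18.80 + 1000)·(-10.8/1000 + 1) − 1000 = -29.40‰
step 2: δ = (-29.40 + 1000)·(2.2/1000 + 1) − 1000 = -27.26‰
step 3: δ = (-27.26 + 1000)·(-1.5/1000 + 1) − 1000 = -28.72‰
step 4: δ = (-28.72 + 1000)·(-10.8/1000 + 1) − 1000 = -39.21‰

-39.2‰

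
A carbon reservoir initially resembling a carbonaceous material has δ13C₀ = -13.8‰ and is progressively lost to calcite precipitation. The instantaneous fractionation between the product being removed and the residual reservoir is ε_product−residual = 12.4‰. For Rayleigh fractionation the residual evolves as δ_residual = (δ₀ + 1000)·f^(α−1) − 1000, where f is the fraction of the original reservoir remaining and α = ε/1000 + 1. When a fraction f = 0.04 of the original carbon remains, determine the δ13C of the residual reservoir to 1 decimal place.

-52.4‰

Rayleigh residual: δ_res = (δ₀ + 1000)·f^(α−1) − 1000
α = ε/1000 + 1 = 1.01240, so α − 1 = 0.01240
f^(α−1) = 0.04^(0.01240) = 0.960872
δ_res = (-13.8 + 1000) × 0.960872 − 1000 = 947.612 − 1000 = -52.39‰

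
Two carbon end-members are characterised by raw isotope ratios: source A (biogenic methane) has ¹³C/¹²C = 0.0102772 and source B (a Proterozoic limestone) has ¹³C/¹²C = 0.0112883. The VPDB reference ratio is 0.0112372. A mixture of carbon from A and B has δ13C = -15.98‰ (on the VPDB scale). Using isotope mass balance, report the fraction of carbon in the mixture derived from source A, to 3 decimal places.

0.228

δ_A = (0.0102772/0.0112372 − 1)×1000 = (0.914569 − 1)×1000 = -85.431‰
δ_B = (0.0112883/0.0112372 − 1)×1000 = (1.004547 − 1)×1000 = 4.547‰
f_A = (δ_mix − δ_B)/(δ_A − δ_B) = (-15.98 − (4.547))/(-85.431 − (4.547))
f_A = -20.527 / -89.978 = 0.2281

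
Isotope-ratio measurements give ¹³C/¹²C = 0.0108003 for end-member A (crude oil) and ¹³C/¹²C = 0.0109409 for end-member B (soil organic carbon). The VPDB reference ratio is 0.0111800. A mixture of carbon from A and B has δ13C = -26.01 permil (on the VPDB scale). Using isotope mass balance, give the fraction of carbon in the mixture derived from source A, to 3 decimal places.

0.368

δ_A = (0.0108003/0.0111800 − 1)×1000 = (0.966038 − 1)×1000 = -33.962 permil
δ_B = (0.0109409/0.0111800 − 1)×1000 = (0.978614 − 1)×1000 = -21.386 permil
f_A = (δ_mix − δ_B)/(δ_A − δ_B) = (-26.01 − (-21.386))/(-33.962 − (-21.386))
f_A = -4.624 / -12.576 = 0.3677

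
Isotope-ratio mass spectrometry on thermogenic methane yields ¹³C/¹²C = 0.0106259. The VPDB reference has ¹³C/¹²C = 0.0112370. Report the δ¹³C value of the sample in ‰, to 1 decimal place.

-54.4‰

δ¹³C = (R_sample / R_standard − 1) × 1000
R_sample / R_standard = 0.0106259 / 0.0112370 = 0.945617
δ¹³C = (0.945617 − 1) × 1000 = -54.38‰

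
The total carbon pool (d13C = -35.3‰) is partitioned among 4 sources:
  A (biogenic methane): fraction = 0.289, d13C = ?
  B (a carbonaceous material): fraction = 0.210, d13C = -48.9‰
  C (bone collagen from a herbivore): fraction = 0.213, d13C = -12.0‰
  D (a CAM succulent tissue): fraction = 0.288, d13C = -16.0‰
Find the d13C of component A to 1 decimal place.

-61.8‰

Isotope mass balance: δ_bulk = Σ fᵢ·δᵢ.
-35.3 = 0.289×δ_A + 0.210×(-48.9) + 0.213×(-12.0) + 0.288×(-16.0)
0.289·δ_A = -35.3 − (-17.433) = -17.867
δ_A = -17.867 / 0.289 = -61.82‰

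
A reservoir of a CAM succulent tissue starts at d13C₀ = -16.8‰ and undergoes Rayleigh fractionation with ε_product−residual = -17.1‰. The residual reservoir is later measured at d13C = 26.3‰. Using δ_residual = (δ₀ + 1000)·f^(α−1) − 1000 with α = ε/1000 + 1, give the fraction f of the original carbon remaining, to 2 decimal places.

α − 1 = ε/1000 = -0.0171
(δ_res + 1000)/(δ₀ + 1000) = (26.3 + 1000)/(-16.8 + 1000) = 1026.3/983.2 = 1.043836
f = 1.043836^(1/-0.0171) = exp(ln(1.043836)/-0.0171) = exp(0.04290/-0.0171)
f = exp(-2.5089) = 0.0814

0.08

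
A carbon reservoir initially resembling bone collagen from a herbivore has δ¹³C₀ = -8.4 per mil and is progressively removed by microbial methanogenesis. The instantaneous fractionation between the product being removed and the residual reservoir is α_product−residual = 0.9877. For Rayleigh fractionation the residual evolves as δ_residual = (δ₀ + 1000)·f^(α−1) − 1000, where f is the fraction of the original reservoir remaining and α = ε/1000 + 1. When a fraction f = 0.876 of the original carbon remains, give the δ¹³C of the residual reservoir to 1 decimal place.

-6.8 per mil

Rayleigh residual: δ_res = (δ₀ + 1000)·f^(α−1) − 1000
α − 1 = -0.01230
f^(α−1) = 0.876^(-0.01230) = 1.001630
δ_res = (-8.4 + 1000) × 1.001630 − 1000 = 993.216 − 1000 = -6.78 per mil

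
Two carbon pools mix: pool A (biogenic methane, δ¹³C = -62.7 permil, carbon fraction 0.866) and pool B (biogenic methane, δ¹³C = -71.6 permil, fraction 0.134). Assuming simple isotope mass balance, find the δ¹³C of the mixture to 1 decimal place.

-63.9 permil

δ_mix = f_A·δ_A + f_B·δ_B
δ_mix = 0.866 × (-62.7) + 0.134 × (-71.6)
δ_mix = -54.30 + -9.59 = -63.89 permil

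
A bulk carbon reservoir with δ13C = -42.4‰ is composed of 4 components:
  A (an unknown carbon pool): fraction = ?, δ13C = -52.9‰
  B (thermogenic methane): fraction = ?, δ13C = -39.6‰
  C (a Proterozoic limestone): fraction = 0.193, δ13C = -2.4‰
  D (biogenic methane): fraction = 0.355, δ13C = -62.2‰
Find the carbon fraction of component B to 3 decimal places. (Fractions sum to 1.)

0.305

Let f_B and f_A be the unknown fractions; fractions sum to 1 so f_B + f_A = 0.452.
Mass balance: Σ fᵢ·δᵢ = δ_bulk ⇒ f_B·(-39.6) + f_A·(-52.9) = -42.4 − (-22.544) = -19.856
Substitute f_A = 0.452 − f_B:
f_B·(-39.6 − -52.9) = -19.856 − 0.452×(-52.9) = 4.055
f_B = 4.055 / 13.3 = 0.3049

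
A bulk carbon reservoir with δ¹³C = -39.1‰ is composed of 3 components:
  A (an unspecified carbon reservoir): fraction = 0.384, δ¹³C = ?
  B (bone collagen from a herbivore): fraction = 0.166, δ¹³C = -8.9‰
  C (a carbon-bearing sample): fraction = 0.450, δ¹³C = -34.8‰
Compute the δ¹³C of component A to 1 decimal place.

-57.2‰

Isotope mass balance: δ_bulk = Σ fᵢ·δᵢ.
-39.1 = 0.384×δ_A + 0.166×(-8.9) + 0.450×(-34.8)
0.384·δ_A = -39.1 − (-17.137) = -21.963
δ_A = -21.963 / 0.384 = -57.19‰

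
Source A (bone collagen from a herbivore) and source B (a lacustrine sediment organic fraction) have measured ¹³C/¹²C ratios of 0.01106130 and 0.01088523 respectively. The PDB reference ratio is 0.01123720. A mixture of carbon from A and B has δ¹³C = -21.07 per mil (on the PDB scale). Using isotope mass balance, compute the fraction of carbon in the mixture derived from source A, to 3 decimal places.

0.654

δ_A = (0.01106130/0.01123720 − 1)×1000 = (0.984347 − 1)×1000 = -15.653 per mil
δ_B = (0.01088523/0.01123720 − 1)×1000 = (0.968678 − 1)×1000 = -31.322 per mil
f_A = (δ_mix − δ_B)/(δ_A − δ_B) = (-21.07 − (-31.322))/(-15.653 − (-31.322))
f_A = 10.252 / 15.668 = 0.6543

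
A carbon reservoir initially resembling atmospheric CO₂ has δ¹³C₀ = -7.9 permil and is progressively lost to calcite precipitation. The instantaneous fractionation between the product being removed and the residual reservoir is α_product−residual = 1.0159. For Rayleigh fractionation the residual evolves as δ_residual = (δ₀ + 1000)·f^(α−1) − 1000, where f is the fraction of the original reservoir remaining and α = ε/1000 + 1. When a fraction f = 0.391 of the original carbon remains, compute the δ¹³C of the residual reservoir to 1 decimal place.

Rayleigh residual: δ_res = (δ₀ + 1000)·f^(α−1) − 1000
α − 1 = 0.01590
f^(α−1) = 0.391^(0.01590) = 0.985180
δ_res = (-7.9 + 1000) × 0.985180 − 1000 = 977.397 − 1000 = -22.60 permil

-22.6 permil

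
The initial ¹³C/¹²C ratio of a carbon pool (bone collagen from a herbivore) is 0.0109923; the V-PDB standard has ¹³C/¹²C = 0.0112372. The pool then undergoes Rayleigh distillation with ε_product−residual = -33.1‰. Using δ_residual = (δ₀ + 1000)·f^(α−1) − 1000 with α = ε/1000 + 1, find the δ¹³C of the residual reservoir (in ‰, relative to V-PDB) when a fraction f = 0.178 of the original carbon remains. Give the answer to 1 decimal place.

δ₀ = (0.0109923/0.0112372 − 1)×1000 = (0.978206 − 1)×1000 = -21.794‰
α − 1 = ε/1000 = -0.0331
f^(α−1) = 0.178^(-0.0331) = 1.058793
δ_res = (-21.794 + 1000) × 1.058793 − 1000 = 1035.718 − 1000 = 35.72‰

35.7‰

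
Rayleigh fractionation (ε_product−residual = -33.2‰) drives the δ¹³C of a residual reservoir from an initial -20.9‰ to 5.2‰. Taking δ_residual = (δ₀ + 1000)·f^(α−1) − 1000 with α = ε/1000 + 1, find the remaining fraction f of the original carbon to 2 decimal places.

0.45

α − 1 = ε/1000 = -0.0332
(δ_res + 1000)/(δ₀ + 1000) = (5.2 + 1000)/(-20.9 + 1000) = 1005.2/979.1 = 1.026657
f = 1.026657^(1/-0.0332) = exp(ln(1.026657)/-0.0332) = exp(0.02631/-0.0332)
f = exp(-0.7924) = 0.4528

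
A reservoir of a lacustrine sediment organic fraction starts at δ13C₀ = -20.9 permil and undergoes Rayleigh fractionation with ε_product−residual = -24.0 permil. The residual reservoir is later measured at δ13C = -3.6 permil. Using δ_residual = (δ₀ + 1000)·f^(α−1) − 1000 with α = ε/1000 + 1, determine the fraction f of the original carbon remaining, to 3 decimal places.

0.482

α − 1 = ε/1000 = -0.0240
(δ_res + 1000)/(δ₀ + 1000) = (-3.6 + 1000)/(-20.9 + 1000) = 996.4/979.1 = 1.017669
f = 1.017669^(1/-0.0240) = exp(ln(1.017669)/-0.0240) = exp(0.01752/-0.0240)
f = exp(-0.7298) = 0.4820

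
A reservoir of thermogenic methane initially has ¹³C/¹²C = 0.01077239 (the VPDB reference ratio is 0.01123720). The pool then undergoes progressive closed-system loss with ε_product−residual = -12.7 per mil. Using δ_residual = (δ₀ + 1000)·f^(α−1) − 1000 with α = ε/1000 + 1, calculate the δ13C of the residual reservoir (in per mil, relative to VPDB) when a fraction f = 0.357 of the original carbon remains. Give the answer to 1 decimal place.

-28.7 per mil

δ₀ = (0.01077239/0.01123720 − 1)×1000 = (0.958636 − 1)×1000 = -41.364 per mil
α − 1 = ε/1000 = -0.0127
f^(α−1) = 0.357^(-0.0127) = 1.013167
δ_res = (-41.364 + 1000) × 1.013167 − 1000 = 971.259 − 1000 = -28.74 per mil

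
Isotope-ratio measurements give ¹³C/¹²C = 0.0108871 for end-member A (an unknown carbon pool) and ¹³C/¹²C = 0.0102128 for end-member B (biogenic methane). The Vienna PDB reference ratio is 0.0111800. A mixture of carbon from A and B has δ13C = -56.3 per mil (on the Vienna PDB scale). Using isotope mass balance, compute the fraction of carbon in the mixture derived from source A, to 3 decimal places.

0.501

δ_A = (0.0108871/0.0111800 − 1)×1000 = (0.973801 − 1)×1000 = -26.199 per mil
δ_B = (0.0102128/0.0111800 − 1)×1000 = (0.913488 − 1)×1000 = -86.512 per mil
f_A = (δ_mix − δ_B)/(δ_A − δ_B) = (-56.3 − (-86.512))/(-26.199 − (-86.512))
f_A = 30.212 / 60.313 = 0.5009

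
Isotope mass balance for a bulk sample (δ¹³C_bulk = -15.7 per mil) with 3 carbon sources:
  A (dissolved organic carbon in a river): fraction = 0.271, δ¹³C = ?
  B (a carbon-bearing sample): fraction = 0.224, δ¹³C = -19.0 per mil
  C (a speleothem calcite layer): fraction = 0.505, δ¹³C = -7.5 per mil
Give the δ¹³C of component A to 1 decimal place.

Isotope mass balance: δ_bulk = Σ fᵢ·δᵢ.
-15.7 = 0.271×δ_A + 0.224×(-19.0) + 0.505×(-7.5)
0.271·δ_A = -15.7 − (-8.043) = -7.656
δ_A = -7.656 / 0.271 = -28.25 per mil

-28.3 per mil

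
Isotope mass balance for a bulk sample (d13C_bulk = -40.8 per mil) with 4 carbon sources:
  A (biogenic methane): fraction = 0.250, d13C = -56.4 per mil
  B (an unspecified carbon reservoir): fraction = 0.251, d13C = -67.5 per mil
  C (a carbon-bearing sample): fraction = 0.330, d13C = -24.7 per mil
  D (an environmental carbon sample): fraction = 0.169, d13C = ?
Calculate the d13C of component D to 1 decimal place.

Isotope mass balance: δ_bulk = Σ fᵢ·δᵢ.
-40.8 = 0.250×(-56.4) + 0.251×(-67.5) + 0.330×(-24.7) + 0.169×δ_D
0.169·δ_D = -40.8 − (-39.194) = -1.606
δ_D = -1.606 / 0.169 = -9.51 per mil

-9.5 per mil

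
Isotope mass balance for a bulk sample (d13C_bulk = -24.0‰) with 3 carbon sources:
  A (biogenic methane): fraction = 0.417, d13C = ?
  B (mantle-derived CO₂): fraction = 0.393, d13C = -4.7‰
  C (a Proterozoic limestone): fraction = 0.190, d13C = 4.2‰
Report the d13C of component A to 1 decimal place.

Isotope mass balance: δ_bulk = Σ fᵢ·δᵢ.
-24.0 = 0.417×δ_A + 0.393×(-4.7) + 0.190×(4.2)
0.417·δ_A = -24.0 − (-1.049) = -22.951
δ_A = -22.951 / 0.417 = -55.04‰

-55.0‰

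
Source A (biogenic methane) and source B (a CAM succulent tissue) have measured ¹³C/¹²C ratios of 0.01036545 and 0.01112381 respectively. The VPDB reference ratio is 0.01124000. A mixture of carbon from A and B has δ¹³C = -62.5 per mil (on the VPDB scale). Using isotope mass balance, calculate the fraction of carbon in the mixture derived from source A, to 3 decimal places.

0.773

δ_A = (0.01036545/0.01124000 − 1)×1000 = (0.922193 − 1)×1000 = -77.807 per mil
δ_B = (0.01112381/0.01124000 − 1)×1000 = (0.989663 − 1)×1000 = -10.337 per mil
f_A = (δ_mix − δ_B)/(δ_A − δ_B) = (-62.5 − (-10.337))/(-77.807 − (-10.337))
f_A = -52.163 / -67.470 = 0.7731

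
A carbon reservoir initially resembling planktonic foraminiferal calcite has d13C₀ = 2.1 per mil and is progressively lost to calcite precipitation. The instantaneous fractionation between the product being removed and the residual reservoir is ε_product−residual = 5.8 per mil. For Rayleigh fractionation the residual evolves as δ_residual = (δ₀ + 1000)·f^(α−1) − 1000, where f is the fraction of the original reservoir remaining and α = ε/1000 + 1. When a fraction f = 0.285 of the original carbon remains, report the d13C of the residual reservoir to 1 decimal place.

-5.2 per mil

Rayleigh residual: δ_res = (δ₀ + 1000)·f^(α−1) − 1000
α = ε/1000 + 1 = 1.00580, so α − 1 = 0.00580
f^(α−1) = 0.285^(0.00580) = 0.992746
δ_res = (2.1 + 1000) × 0.992746 − 1000 = 994.831 − 1000 = -5.17 per mil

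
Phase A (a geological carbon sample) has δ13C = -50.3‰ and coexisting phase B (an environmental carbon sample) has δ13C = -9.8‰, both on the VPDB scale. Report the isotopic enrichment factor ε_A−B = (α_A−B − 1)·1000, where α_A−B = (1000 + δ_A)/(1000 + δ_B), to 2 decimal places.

-40.90‰

α_A−B = (1000 + -50.3) / (1000 + -9.8) = 949.7 / 990.2 = 0.959099
ε_A−B = (0.959099 − 1) × 1000 = -40.901‰
(The approximation ε ≈ δ_A − δ_B would give -40.5‰.)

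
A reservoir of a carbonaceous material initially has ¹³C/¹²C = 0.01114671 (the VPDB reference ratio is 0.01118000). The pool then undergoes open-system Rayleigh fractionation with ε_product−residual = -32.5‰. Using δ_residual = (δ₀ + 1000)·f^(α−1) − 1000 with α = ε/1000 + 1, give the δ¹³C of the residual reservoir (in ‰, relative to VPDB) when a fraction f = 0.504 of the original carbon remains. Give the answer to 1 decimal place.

19.5‰

δ₀ = (0.01114671/0.01118000 − 1)×1000 = (0.997022 − 1)×1000 = -2.978‰
α − 1 = ε/1000 = -0.0325
f^(α−1) = 0.504^(-0.0325) = 1.022518
δ_res = (-2.978 + 1000) × 1.022518 − 1000 = 1019.473 − 1000 = 19.47‰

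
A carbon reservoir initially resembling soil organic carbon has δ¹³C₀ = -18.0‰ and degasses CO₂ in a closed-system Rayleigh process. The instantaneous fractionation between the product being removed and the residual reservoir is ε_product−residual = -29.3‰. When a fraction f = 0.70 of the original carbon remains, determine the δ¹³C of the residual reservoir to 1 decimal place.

Rayleigh residual: δ_res = (δ₀ + 1000)·f^(α−1) − 1000
α = ε/1000 + 1 = 0.97070, so α − 1 = -0.02930
f^(α−1) = 0.70^(-0.02930) = 1.010505
δ_res = (-18.0 + 1000) × 1.010505 − 1000 = 992.316 − 1000 = -7.68‰

-7.7‰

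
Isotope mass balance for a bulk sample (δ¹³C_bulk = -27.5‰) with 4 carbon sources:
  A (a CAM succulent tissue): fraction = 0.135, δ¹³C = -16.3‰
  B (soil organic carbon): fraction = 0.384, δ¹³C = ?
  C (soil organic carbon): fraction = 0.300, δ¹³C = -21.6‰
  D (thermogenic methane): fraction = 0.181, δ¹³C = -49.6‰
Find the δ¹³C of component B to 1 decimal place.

Isotope mass balance: δ_bulk = Σ fᵢ·δᵢ.
-27.5 = 0.135×(-16.3) + 0.384×δ_B + 0.300×(-21.6) + 0.181×(-49.6)
0.384·δ_B = -27.5 − (-17.658) = -9.842
δ_B = -9.842 / 0.384 = -25.63‰

-25.6‰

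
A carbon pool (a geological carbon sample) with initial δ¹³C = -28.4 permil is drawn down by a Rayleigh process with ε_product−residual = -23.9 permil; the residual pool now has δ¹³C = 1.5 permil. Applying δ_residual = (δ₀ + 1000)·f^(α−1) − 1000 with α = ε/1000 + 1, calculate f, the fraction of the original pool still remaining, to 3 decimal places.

0.281

α − 1 = ε/1000 = -0.0239
(δ_res + 1000)/(δ₀ + 1000) = (1.5 + 1000)/(-28.4 + 1000) = 1001.5/971.6 = 1.030774
f = 1.030774^(1/-0.0239) = exp(ln(1.030774)/-0.0239) = exp(0.03031/-0.0239)
f = exp(-1.2682) = 0.2813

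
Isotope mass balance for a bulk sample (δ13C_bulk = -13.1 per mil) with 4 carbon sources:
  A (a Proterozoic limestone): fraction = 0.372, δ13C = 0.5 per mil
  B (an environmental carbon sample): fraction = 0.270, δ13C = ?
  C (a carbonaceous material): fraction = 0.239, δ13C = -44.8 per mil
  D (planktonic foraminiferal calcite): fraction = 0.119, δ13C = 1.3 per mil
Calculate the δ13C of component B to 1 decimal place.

Isotope mass balance: δ_bulk = Σ fᵢ·δᵢ.
-13.1 = 0.372×(0.5) + 0.270×δ_B + 0.239×(-44.8) + 0.119×(1.3)
0.270·δ_B = -13.1 − (-10.366) = -2.734
δ_B = -2.734 / 0.270 = -10.12 per mil

-10.1 per mil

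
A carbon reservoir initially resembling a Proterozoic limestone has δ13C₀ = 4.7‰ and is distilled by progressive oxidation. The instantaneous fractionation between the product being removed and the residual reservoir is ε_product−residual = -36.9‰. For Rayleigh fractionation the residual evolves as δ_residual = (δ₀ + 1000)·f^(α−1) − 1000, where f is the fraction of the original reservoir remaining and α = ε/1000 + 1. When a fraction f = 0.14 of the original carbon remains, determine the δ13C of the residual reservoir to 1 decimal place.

Rayleigh residual: δ_res = (δ₀ + 1000)·f^(α−1) − 1000
α = ε/1000 + 1 = 0.96310, so α − 1 = -0.03690
f^(α−1) = 0.14^(-0.03690) = 1.075246
δ_res = (4.7 + 1000) × 1.075246 − 1000 = 1080.300 − 1000 = 80.30‰

80.3‰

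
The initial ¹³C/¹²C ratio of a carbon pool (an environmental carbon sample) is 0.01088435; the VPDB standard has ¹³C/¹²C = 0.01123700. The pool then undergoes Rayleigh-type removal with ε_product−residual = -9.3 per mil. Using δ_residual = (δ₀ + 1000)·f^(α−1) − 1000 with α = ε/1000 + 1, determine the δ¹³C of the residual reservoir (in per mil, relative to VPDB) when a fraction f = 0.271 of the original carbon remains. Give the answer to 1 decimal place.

-19.5 per mil

δ₀ = (0.01088435/0.01123700 − 1)×1000 = (0.968617 − 1)×1000 = -31.383 per mil
α − 1 = ε/1000 = -0.0093
f^(α−1) = 0.271^(-0.0093) = 1.012216
δ_res = (-31.383 + 1000) × 1.012216 − 1000 = 980.450 − 1000 = -19.55 per mil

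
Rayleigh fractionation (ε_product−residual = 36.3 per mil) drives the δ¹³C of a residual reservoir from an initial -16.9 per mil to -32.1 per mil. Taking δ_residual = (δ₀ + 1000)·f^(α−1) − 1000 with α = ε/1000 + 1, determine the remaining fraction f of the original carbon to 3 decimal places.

0.651

α − 1 = ε/1000 = 0.0363
(δ_res + 1000)/(δ₀ + 1000) = (-32.1 + 1000)/(-16.9 + 1000) = 967.9/983.1 = 0.984539
f = 0.984539^(1/0.0363) = exp(ln(0.984539)/0.0363) = exp(-0.01558/0.0363)
f = exp(-0.4293) = 0.6510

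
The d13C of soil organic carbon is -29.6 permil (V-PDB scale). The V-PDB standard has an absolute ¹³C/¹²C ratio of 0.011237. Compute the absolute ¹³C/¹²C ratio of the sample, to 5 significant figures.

R_sample = R_standard × (d13C/1000 + 1)
R_sample = 0.011237 × (-29.6/1000 + 1) = 0.011237 × 0.970400
R_sample = 0.0109044

0.010904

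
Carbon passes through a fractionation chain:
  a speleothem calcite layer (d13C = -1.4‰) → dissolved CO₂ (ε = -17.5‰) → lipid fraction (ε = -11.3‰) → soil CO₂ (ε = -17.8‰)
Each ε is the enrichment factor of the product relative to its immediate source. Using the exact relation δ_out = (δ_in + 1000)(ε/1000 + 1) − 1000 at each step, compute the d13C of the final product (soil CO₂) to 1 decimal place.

-47.2‰

step 1: δ = (-1.40 + 1000)·(-17.5/1000 + 1) − 1000 = -18.88‰
step 2: δ = (-18.88 + 1000)·(-11.3/1000 + 1) − 1000 = -29.96‰
step 3: δ = (-29.96 + 1000)·(-17.8/1000 + 1) − 1000 = -47.23‰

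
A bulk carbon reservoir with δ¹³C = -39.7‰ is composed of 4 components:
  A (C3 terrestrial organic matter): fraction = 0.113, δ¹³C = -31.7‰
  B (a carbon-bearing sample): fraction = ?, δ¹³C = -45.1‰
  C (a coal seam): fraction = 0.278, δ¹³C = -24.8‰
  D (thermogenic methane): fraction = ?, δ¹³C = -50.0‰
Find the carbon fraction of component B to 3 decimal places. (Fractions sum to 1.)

Let f_B and f_D be the unknown fractions; fractions sum to 1 so f_B + f_D = 0.609.
Mass balance: Σ fᵢ·δᵢ = δ_bulk ⇒ f_B·(-45.1) + f_D·(-50.0) = -39.7 − (-10.477) = -29.224
Substitute f_D = 0.609 − f_B:
f_B·(-45.1 − -50.0) = -29.224 − 0.609×(-50.0) = 1.226
f_B = 1.226 / 4.9 = 0.2503

0.250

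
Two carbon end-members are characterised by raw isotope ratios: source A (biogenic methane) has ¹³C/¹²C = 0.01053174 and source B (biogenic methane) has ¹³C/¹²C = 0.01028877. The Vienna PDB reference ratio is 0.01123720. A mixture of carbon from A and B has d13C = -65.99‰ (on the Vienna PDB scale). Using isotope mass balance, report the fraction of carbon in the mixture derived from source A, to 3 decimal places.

0.851

δ_A = (0.01053174/0.01123720 − 1)×1000 = (0.937221 − 1)×1000 = -62.779‰
δ_B = (0.01028877/0.01123720 − 1)×1000 = (0.915599 − 1)×1000 = -84.401‰
f_A = (δ_mix − δ_B)/(δ_A − δ_B) = (-65.99 − (-84.401))/(-62.779 − (-84.401))
f_A = 18.411 / 21.622 = 0.8515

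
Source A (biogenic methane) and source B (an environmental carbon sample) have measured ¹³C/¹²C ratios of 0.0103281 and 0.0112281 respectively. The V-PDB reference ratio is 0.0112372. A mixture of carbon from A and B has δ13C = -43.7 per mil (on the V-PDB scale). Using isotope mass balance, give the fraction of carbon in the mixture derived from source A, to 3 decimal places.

0.536

δ_A = (0.0103281/0.0112372 − 1)×1000 = (0.919099 − 1)×1000 = -80.901 per mil
δ_B = (0.0112281/0.0112372 − 1)×1000 = (0.999190 − 1)×1000 = -0.810 per mil
f_A = (δ_mix − δ_B)/(δ_A − δ_B) = (-43.7 − (-0.810))/(-80.901 − (-0.810))
f_A = -42.890 / -80.091 = 0.5355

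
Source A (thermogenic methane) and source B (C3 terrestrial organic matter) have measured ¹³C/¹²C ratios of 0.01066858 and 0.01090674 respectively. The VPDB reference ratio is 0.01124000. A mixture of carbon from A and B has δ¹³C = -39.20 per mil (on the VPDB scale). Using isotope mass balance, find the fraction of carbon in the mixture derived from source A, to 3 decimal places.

δ_A = (0.01066858/0.01124000 − 1)×1000 = (0.949162 − 1)×1000 = -50.838 per mil
δ_B = (0.01090674/0.01124000 − 1)×1000 = (0.970351 − 1)×1000 = -29.649 per mil
f_A = (δ_mix − δ_B)/(δ_A − δ_B) = (-39.20 − (-29.649))/(-50.838 − (-29.649))
f_A = -9.551 / -21.189 = 0.4507

0.451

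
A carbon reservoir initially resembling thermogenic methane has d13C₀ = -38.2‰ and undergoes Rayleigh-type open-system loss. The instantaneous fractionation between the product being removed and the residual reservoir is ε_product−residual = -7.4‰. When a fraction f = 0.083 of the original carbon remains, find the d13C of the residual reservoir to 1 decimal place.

Rayleigh residual: δ_res = (δ₀ + 1000)·f^(α−1) − 1000
α = ε/1000 + 1 = 0.99260, so α − 1 = -0.00740
f^(α−1) = 0.083^(-0.00740) = 1.018589
δ_res = (-38.2 + 1000) × 1.018589 − 1000 = 979.679 − 1000 = -20.32‰

-20.3‰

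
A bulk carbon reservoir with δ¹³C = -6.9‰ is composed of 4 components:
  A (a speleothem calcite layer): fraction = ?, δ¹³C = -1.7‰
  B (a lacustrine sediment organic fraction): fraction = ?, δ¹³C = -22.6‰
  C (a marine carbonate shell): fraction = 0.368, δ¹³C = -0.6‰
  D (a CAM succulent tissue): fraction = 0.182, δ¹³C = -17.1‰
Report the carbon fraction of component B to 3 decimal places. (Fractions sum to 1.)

0.134

Let f_B and f_A be the unknown fractions; fractions sum to 1 so f_B + f_A = 0.450.
Mass balance: Σ fᵢ·δᵢ = δ_bulk ⇒ f_B·(-22.6) + f_A·(-1.7) = -6.9 − (-3.333) = -3.567
Substitute f_A = 0.450 − f_B:
f_B·(-22.6 − -1.7) = -3.567 − 0.450×(-1.7) = -2.802
f_B = -2.802 / -20.9 = 0.1341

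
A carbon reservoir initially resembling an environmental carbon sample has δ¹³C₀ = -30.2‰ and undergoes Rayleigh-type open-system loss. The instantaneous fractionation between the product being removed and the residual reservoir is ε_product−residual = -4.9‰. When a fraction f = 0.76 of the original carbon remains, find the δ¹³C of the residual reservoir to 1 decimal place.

-28.9‰

Rayleigh residual: δ_res = (δ₀ + 1000)·f^(α−1) − 1000
α = ε/1000 + 1 = 0.99510, so α − 1 = -0.00490
f^(α−1) = 0.76^(-0.00490) = 1.001346
δ_res = (-30.2 + 1000) × 1.001346 − 1000 = 971.105 − 1000 = -28.89‰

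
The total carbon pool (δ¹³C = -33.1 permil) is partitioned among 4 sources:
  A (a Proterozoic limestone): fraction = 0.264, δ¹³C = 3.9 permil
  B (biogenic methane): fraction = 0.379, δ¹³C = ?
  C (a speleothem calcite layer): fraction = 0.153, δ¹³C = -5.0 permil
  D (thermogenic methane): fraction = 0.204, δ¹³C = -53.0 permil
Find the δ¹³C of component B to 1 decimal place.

Isotope mass balance: δ_bulk = Σ fᵢ·δᵢ.
-33.1 = 0.264×(3.9) + 0.379×δ_B + 0.153×(-5.0) + 0.204×(-53.0)
0.379·δ_B = -33.1 − (-10.547) = -22.553
δ_B = -22.553 / 0.379 = -59.51 permil

-59.5 permil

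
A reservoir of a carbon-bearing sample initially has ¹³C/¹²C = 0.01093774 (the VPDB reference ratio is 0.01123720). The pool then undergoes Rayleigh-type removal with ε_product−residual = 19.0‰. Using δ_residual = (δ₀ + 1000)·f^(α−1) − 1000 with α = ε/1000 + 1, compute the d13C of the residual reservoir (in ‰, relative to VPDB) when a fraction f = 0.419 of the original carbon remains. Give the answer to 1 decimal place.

δ₀ = (0.01093774/0.01123720 − 1)×1000 = (0.973351 − 1)×1000 = -26.649‰
α − 1 = ε/1000 = 0.0190
f^(α−1) = 0.419^(0.0190) = 0.983608
δ_res = (-26.649 + 1000) × 0.983608 − 1000 = 957.396 − 1000 = -42.60‰

-42.6‰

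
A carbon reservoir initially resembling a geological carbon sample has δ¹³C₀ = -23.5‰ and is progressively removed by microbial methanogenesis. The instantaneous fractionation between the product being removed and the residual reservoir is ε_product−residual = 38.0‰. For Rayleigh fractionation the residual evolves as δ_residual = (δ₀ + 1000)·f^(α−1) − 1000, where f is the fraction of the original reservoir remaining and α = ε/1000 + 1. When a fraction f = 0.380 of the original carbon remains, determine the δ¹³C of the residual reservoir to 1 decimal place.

-58.8‰

Rayleigh residual: δ_res = (δ₀ + 1000)·f^(α−1) − 1000
α = ε/1000 + 1 = 1.03800, so α − 1 = 0.03800
f^(α−1) = 0.380^(0.03800) = 0.963900
δ_res = (-23.5 + 1000) × 0.963900 − 1000 = 941.248 − 1000 = -58.75‰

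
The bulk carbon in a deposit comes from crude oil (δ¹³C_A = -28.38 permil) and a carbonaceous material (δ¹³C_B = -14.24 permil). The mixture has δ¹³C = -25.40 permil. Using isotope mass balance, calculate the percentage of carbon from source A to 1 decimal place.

δ_mix = f_A·δ_A + (1 − f_A)·δ_B  ⇒  f_A = (δ_mix − δ_B)/(δ_A − δ_B)
f_A = (-25.40 − (-14.24)) / (-28.38 − (-14.24))
f_A = -11.16 / -14.14 = 0.7893

78.9%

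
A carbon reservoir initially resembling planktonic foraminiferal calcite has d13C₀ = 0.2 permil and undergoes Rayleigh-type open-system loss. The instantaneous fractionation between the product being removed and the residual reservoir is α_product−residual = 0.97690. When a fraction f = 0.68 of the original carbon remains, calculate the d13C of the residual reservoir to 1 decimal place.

9.2 permil

Rayleigh residual: δ_res = (δ₀ + 1000)·f^(α−1) − 1000
α − 1 = -0.02310
f^(α−1) = 0.68^(-0.02310) = 1.008949
δ_res = (0.2 + 1000) × 1.008949 − 1000 = 1009.150 − 1000 = 9.15 permil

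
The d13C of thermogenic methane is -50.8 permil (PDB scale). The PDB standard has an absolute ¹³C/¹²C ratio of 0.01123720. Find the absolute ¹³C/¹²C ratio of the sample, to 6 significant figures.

R_sample = R_standard × (d13C/1000 + 1)
R_sample = 0.01123720 × (-50.8/1000 + 1) = 0.01123720 × 0.949200
R_sample = 0.0106664

0.0106664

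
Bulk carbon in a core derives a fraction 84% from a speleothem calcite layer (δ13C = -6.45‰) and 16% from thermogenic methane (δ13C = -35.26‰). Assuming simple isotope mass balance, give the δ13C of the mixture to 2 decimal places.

δ_mix = f_A·δ_A + f_B·δ_B
δ_mix = 0.84 × (-6.45) + 0.16 × (-35.26)
δ_mix = -5.418 + -5.642 = -11.060‰

-11.06‰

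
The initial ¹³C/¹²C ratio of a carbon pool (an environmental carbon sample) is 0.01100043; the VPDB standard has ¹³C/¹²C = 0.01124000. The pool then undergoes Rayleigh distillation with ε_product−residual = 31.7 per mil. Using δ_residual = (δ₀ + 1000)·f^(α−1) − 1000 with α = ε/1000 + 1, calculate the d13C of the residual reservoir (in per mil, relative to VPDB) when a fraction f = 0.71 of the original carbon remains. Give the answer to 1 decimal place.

δ₀ = (0.01100043/0.01124000 − 1)×1000 = (0.978686 − 1)×1000 = -21.314 per mil
α − 1 = ε/1000 = 0.0317
f^(α−1) = 0.71^(0.0317) = 0.989202
δ_res = (-21.314 + 1000) × 0.989202 − 1000 = 968.118 − 1000 = -31.88 per mil

-31.9 per mil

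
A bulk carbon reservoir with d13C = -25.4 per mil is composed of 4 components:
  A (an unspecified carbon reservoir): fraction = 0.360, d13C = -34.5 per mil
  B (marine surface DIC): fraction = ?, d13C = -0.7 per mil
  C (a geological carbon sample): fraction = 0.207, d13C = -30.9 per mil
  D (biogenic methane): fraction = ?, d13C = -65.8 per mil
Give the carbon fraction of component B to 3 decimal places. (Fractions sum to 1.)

0.337

Let f_B and f_D be the unknown fractions; fractions sum to 1 so f_B + f_D = 0.433.
Mass balance: Σ fᵢ·δᵢ = δ_bulk ⇒ f_B·(-0.7) + f_D·(-65.8) = -25.4 − (-18.816) = -6.584
Substitute f_D = 0.433 − f_B:
f_B·(-0.7 − -65.8) = -6.584 − 0.433×(-65.8) = 21.908
f_B = 21.908 / 65.1 = 0.3365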